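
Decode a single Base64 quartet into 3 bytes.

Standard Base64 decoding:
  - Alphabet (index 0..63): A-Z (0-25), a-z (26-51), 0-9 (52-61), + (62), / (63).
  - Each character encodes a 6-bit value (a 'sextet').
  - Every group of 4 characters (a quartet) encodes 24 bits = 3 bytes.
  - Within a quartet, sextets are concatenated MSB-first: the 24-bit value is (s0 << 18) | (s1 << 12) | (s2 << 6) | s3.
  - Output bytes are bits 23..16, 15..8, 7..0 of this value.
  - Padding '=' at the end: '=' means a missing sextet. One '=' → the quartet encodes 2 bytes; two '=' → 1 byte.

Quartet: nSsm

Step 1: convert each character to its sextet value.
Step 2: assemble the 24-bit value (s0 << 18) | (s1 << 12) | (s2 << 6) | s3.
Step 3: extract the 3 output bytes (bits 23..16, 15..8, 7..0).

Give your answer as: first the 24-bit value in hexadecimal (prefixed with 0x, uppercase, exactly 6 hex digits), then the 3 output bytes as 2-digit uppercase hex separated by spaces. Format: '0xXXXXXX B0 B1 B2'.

Answer: 0x9D2B26 9D 2B 26

Derivation:
Sextets: n=39, S=18, s=44, m=38
24-bit: (39<<18) | (18<<12) | (44<<6) | 38
      = 0x9C0000 | 0x012000 | 0x000B00 | 0x000026
      = 0x9D2B26
Bytes: (v>>16)&0xFF=9D, (v>>8)&0xFF=2B, v&0xFF=26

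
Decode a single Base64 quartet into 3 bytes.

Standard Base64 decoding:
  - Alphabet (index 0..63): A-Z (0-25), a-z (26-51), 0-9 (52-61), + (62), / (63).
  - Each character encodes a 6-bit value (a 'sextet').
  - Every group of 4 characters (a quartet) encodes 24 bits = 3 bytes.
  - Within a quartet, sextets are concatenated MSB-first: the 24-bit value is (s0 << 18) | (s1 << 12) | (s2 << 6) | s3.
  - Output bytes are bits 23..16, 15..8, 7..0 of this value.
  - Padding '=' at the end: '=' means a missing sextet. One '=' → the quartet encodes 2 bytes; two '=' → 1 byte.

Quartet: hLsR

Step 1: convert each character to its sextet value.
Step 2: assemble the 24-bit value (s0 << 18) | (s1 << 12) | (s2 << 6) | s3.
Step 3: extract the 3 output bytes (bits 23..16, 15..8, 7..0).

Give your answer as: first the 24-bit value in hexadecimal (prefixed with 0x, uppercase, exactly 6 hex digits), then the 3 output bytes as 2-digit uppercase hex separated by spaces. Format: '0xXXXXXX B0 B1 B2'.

Sextets: h=33, L=11, s=44, R=17
24-bit: (33<<18) | (11<<12) | (44<<6) | 17
      = 0x840000 | 0x00B000 | 0x000B00 | 0x000011
      = 0x84BB11
Bytes: (v>>16)&0xFF=84, (v>>8)&0xFF=BB, v&0xFF=11

Answer: 0x84BB11 84 BB 11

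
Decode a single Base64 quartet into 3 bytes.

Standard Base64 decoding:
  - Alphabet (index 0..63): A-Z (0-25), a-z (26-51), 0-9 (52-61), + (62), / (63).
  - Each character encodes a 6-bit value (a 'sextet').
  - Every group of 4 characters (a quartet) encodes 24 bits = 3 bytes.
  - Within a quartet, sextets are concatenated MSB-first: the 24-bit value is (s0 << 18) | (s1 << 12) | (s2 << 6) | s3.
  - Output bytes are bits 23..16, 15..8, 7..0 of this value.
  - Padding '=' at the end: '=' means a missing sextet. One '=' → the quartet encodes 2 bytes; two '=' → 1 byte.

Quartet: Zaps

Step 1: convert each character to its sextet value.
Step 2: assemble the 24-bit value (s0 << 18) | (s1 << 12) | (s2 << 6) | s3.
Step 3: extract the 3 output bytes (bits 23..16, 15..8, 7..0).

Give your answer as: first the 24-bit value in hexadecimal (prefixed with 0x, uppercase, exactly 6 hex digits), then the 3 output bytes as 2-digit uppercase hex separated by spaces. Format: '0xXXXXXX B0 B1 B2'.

Answer: 0x65AA6C 65 AA 6C

Derivation:
Sextets: Z=25, a=26, p=41, s=44
24-bit: (25<<18) | (26<<12) | (41<<6) | 44
      = 0x640000 | 0x01A000 | 0x000A40 | 0x00002C
      = 0x65AA6C
Bytes: (v>>16)&0xFF=65, (v>>8)&0xFF=AA, v&0xFF=6C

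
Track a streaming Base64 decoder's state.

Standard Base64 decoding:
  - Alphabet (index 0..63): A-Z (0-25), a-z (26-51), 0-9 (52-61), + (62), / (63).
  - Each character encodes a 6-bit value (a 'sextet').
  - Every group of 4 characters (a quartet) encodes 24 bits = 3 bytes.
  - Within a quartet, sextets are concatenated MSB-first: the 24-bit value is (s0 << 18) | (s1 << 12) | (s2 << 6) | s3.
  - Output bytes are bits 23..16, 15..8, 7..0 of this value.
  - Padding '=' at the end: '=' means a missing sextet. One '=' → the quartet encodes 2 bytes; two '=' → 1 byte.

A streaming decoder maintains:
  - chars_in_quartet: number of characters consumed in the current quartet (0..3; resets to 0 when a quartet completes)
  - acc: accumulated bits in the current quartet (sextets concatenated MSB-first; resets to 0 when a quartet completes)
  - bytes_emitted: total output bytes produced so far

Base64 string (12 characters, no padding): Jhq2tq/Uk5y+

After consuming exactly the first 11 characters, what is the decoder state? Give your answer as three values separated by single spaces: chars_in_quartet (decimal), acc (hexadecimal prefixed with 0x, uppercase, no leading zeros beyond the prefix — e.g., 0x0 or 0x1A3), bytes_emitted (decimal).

After char 0 ('J'=9): chars_in_quartet=1 acc=0x9 bytes_emitted=0
After char 1 ('h'=33): chars_in_quartet=2 acc=0x261 bytes_emitted=0
After char 2 ('q'=42): chars_in_quartet=3 acc=0x986A bytes_emitted=0
After char 3 ('2'=54): chars_in_quartet=4 acc=0x261AB6 -> emit 26 1A B6, reset; bytes_emitted=3
After char 4 ('t'=45): chars_in_quartet=1 acc=0x2D bytes_emitted=3
After char 5 ('q'=42): chars_in_quartet=2 acc=0xB6A bytes_emitted=3
After char 6 ('/'=63): chars_in_quartet=3 acc=0x2DABF bytes_emitted=3
After char 7 ('U'=20): chars_in_quartet=4 acc=0xB6AFD4 -> emit B6 AF D4, reset; bytes_emitted=6
After char 8 ('k'=36): chars_in_quartet=1 acc=0x24 bytes_emitted=6
After char 9 ('5'=57): chars_in_quartet=2 acc=0x939 bytes_emitted=6
After char 10 ('y'=50): chars_in_quartet=3 acc=0x24E72 bytes_emitted=6

Answer: 3 0x24E72 6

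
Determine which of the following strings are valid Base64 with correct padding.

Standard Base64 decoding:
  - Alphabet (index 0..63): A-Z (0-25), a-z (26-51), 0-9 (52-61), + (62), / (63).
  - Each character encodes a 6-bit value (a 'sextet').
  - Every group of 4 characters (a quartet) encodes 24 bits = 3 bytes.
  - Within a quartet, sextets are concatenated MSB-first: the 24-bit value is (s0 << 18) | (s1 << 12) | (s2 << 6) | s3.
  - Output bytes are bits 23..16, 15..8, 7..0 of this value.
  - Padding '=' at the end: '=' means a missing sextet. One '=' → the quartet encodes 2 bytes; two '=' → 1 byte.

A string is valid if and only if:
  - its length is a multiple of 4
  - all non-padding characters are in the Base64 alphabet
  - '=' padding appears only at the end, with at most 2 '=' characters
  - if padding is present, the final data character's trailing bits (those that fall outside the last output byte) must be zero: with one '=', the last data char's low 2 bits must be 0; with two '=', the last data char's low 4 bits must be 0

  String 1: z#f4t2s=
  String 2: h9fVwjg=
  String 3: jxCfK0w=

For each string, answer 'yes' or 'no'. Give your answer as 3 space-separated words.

String 1: 'z#f4t2s=' → invalid (bad char(s): ['#'])
String 2: 'h9fVwjg=' → valid
String 3: 'jxCfK0w=' → valid

Answer: no yes yes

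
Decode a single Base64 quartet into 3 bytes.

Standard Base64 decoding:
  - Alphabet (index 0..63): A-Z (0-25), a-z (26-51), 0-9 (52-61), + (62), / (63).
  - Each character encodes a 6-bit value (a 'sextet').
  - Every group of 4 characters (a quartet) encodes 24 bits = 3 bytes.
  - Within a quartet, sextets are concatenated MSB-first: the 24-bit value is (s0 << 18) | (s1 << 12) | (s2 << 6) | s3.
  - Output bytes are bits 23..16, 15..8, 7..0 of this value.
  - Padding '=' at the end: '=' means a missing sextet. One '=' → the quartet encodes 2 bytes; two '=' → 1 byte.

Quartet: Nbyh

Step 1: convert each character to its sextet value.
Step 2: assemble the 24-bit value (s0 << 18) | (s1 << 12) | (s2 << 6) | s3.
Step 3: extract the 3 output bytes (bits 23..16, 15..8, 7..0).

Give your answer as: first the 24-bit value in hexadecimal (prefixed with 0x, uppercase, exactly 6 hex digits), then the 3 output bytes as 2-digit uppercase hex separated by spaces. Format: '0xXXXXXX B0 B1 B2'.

Answer: 0x35BCA1 35 BC A1

Derivation:
Sextets: N=13, b=27, y=50, h=33
24-bit: (13<<18) | (27<<12) | (50<<6) | 33
      = 0x340000 | 0x01B000 | 0x000C80 | 0x000021
      = 0x35BCA1
Bytes: (v>>16)&0xFF=35, (v>>8)&0xFF=BC, v&0xFF=A1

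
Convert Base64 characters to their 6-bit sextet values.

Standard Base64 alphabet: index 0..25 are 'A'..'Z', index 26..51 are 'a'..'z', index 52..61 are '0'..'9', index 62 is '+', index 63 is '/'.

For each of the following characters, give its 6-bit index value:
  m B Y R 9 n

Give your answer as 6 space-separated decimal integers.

'm': a..z range, 26 + ord('m') − ord('a') = 38
'B': A..Z range, ord('B') − ord('A') = 1
'Y': A..Z range, ord('Y') − ord('A') = 24
'R': A..Z range, ord('R') − ord('A') = 17
'9': 0..9 range, 52 + ord('9') − ord('0') = 61
'n': a..z range, 26 + ord('n') − ord('a') = 39

Answer: 38 1 24 17 61 39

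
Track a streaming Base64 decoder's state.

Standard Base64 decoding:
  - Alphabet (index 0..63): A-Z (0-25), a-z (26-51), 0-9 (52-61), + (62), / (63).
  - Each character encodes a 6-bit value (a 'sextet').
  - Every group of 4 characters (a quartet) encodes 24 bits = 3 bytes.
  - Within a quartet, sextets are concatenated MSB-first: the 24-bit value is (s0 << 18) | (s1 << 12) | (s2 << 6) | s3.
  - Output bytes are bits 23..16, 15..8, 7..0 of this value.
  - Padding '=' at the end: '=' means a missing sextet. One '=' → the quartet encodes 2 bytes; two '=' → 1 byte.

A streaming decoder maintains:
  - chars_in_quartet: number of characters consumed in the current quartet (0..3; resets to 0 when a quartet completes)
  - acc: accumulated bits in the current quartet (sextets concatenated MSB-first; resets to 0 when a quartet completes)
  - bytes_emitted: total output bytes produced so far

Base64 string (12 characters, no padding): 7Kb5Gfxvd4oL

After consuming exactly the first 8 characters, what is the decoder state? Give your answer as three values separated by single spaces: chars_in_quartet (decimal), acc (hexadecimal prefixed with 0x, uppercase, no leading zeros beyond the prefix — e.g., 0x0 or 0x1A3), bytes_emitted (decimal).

After char 0 ('7'=59): chars_in_quartet=1 acc=0x3B bytes_emitted=0
After char 1 ('K'=10): chars_in_quartet=2 acc=0xECA bytes_emitted=0
After char 2 ('b'=27): chars_in_quartet=3 acc=0x3B29B bytes_emitted=0
After char 3 ('5'=57): chars_in_quartet=4 acc=0xECA6F9 -> emit EC A6 F9, reset; bytes_emitted=3
After char 4 ('G'=6): chars_in_quartet=1 acc=0x6 bytes_emitted=3
After char 5 ('f'=31): chars_in_quartet=2 acc=0x19F bytes_emitted=3
After char 6 ('x'=49): chars_in_quartet=3 acc=0x67F1 bytes_emitted=3
After char 7 ('v'=47): chars_in_quartet=4 acc=0x19FC6F -> emit 19 FC 6F, reset; bytes_emitted=6

Answer: 0 0x0 6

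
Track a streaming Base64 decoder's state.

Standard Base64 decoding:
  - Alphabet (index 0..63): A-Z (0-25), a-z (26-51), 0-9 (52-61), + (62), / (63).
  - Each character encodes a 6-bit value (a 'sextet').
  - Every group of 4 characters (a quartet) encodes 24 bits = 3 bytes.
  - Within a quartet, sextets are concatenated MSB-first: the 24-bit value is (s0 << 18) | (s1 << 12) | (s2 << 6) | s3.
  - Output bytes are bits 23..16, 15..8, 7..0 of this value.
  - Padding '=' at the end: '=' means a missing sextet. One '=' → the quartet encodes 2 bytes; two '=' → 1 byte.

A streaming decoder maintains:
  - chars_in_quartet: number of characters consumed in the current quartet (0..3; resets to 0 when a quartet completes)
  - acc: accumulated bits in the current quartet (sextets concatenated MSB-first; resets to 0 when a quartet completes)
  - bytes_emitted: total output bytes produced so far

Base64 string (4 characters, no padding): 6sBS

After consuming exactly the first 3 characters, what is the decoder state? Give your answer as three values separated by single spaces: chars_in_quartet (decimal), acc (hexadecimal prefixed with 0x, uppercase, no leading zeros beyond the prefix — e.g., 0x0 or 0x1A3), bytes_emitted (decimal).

Answer: 3 0x3AB01 0

Derivation:
After char 0 ('6'=58): chars_in_quartet=1 acc=0x3A bytes_emitted=0
After char 1 ('s'=44): chars_in_quartet=2 acc=0xEAC bytes_emitted=0
After char 2 ('B'=1): chars_in_quartet=3 acc=0x3AB01 bytes_emitted=0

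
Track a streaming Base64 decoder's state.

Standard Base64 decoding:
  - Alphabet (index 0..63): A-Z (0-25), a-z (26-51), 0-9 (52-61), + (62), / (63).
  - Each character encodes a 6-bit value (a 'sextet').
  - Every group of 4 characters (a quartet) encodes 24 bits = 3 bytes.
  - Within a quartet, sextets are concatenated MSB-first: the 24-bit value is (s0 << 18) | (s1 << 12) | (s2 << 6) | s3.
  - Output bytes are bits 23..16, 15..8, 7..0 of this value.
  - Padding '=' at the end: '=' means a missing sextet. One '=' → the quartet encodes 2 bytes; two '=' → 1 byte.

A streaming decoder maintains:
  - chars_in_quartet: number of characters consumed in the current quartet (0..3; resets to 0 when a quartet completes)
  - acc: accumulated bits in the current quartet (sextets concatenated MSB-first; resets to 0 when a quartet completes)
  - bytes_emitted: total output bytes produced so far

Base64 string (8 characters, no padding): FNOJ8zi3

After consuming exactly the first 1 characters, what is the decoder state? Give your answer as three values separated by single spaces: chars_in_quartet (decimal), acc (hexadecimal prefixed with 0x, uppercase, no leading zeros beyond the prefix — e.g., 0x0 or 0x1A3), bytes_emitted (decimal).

After char 0 ('F'=5): chars_in_quartet=1 acc=0x5 bytes_emitted=0

Answer: 1 0x5 0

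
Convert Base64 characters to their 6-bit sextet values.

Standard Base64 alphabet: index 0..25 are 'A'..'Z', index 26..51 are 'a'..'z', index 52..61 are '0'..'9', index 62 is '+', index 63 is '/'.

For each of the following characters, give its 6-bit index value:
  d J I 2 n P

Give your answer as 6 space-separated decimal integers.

Answer: 29 9 8 54 39 15

Derivation:
'd': a..z range, 26 + ord('d') − ord('a') = 29
'J': A..Z range, ord('J') − ord('A') = 9
'I': A..Z range, ord('I') − ord('A') = 8
'2': 0..9 range, 52 + ord('2') − ord('0') = 54
'n': a..z range, 26 + ord('n') − ord('a') = 39
'P': A..Z range, ord('P') − ord('A') = 15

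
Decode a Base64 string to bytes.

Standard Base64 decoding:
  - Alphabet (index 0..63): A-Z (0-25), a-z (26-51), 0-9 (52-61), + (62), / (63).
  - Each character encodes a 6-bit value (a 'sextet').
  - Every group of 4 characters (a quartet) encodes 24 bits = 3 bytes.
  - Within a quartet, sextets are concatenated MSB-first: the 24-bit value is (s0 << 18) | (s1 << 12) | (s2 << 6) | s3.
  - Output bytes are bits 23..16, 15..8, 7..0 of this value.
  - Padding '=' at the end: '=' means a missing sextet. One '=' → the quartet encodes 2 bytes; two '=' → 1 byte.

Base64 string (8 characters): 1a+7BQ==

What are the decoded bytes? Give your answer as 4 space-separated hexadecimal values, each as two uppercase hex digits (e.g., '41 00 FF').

Answer: D5 AF BB 05

Derivation:
After char 0 ('1'=53): chars_in_quartet=1 acc=0x35 bytes_emitted=0
After char 1 ('a'=26): chars_in_quartet=2 acc=0xD5A bytes_emitted=0
After char 2 ('+'=62): chars_in_quartet=3 acc=0x356BE bytes_emitted=0
After char 3 ('7'=59): chars_in_quartet=4 acc=0xD5AFBB -> emit D5 AF BB, reset; bytes_emitted=3
After char 4 ('B'=1): chars_in_quartet=1 acc=0x1 bytes_emitted=3
After char 5 ('Q'=16): chars_in_quartet=2 acc=0x50 bytes_emitted=3
Padding '==': partial quartet acc=0x50 -> emit 05; bytes_emitted=4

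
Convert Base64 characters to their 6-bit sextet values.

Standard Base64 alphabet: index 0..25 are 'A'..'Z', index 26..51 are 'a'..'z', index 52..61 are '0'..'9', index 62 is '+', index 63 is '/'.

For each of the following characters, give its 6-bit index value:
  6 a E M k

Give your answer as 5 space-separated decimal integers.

'6': 0..9 range, 52 + ord('6') − ord('0') = 58
'a': a..z range, 26 + ord('a') − ord('a') = 26
'E': A..Z range, ord('E') − ord('A') = 4
'M': A..Z range, ord('M') − ord('A') = 12
'k': a..z range, 26 + ord('k') − ord('a') = 36

Answer: 58 26 4 12 36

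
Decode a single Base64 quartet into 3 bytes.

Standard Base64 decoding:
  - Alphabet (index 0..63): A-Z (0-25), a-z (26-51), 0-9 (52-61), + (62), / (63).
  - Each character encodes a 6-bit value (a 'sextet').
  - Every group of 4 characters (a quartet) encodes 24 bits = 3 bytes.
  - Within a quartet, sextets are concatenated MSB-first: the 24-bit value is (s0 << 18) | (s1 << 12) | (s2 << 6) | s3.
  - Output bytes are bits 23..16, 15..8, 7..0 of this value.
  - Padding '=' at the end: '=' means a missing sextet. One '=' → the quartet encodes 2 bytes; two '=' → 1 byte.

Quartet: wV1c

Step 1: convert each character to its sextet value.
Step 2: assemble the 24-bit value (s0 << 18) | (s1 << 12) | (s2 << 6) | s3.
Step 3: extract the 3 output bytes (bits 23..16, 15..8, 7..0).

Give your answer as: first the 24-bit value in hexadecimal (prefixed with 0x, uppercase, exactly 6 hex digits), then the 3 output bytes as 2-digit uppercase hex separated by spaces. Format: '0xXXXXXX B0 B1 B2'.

Sextets: w=48, V=21, 1=53, c=28
24-bit: (48<<18) | (21<<12) | (53<<6) | 28
      = 0xC00000 | 0x015000 | 0x000D40 | 0x00001C
      = 0xC15D5C
Bytes: (v>>16)&0xFF=C1, (v>>8)&0xFF=5D, v&0xFF=5C

Answer: 0xC15D5C C1 5D 5C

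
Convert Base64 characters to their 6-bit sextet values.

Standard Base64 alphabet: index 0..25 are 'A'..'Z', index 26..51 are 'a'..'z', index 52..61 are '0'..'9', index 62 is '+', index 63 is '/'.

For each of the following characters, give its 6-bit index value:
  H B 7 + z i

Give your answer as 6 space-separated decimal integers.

'H': A..Z range, ord('H') − ord('A') = 7
'B': A..Z range, ord('B') − ord('A') = 1
'7': 0..9 range, 52 + ord('7') − ord('0') = 59
'+': index 62
'z': a..z range, 26 + ord('z') − ord('a') = 51
'i': a..z range, 26 + ord('i') − ord('a') = 34

Answer: 7 1 59 62 51 34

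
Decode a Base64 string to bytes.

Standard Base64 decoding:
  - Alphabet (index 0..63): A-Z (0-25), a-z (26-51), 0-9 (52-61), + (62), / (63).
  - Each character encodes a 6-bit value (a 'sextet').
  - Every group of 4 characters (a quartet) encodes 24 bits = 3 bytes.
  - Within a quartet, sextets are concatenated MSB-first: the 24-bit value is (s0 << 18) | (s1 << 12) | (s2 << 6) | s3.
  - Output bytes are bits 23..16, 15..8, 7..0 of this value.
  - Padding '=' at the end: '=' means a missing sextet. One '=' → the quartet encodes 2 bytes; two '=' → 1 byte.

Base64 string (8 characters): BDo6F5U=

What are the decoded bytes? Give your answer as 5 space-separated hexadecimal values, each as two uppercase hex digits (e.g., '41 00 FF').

Answer: 04 3A 3A 17 95

Derivation:
After char 0 ('B'=1): chars_in_quartet=1 acc=0x1 bytes_emitted=0
After char 1 ('D'=3): chars_in_quartet=2 acc=0x43 bytes_emitted=0
After char 2 ('o'=40): chars_in_quartet=3 acc=0x10E8 bytes_emitted=0
After char 3 ('6'=58): chars_in_quartet=4 acc=0x43A3A -> emit 04 3A 3A, reset; bytes_emitted=3
After char 4 ('F'=5): chars_in_quartet=1 acc=0x5 bytes_emitted=3
After char 5 ('5'=57): chars_in_quartet=2 acc=0x179 bytes_emitted=3
After char 6 ('U'=20): chars_in_quartet=3 acc=0x5E54 bytes_emitted=3
Padding '=': partial quartet acc=0x5E54 -> emit 17 95; bytes_emitted=5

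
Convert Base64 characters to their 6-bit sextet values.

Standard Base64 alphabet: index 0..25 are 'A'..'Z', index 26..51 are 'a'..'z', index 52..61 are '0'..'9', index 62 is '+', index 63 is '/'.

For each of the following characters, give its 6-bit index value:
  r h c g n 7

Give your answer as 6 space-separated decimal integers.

Answer: 43 33 28 32 39 59

Derivation:
'r': a..z range, 26 + ord('r') − ord('a') = 43
'h': a..z range, 26 + ord('h') − ord('a') = 33
'c': a..z range, 26 + ord('c') − ord('a') = 28
'g': a..z range, 26 + ord('g') − ord('a') = 32
'n': a..z range, 26 + ord('n') − ord('a') = 39
'7': 0..9 range, 52 + ord('7') − ord('0') = 59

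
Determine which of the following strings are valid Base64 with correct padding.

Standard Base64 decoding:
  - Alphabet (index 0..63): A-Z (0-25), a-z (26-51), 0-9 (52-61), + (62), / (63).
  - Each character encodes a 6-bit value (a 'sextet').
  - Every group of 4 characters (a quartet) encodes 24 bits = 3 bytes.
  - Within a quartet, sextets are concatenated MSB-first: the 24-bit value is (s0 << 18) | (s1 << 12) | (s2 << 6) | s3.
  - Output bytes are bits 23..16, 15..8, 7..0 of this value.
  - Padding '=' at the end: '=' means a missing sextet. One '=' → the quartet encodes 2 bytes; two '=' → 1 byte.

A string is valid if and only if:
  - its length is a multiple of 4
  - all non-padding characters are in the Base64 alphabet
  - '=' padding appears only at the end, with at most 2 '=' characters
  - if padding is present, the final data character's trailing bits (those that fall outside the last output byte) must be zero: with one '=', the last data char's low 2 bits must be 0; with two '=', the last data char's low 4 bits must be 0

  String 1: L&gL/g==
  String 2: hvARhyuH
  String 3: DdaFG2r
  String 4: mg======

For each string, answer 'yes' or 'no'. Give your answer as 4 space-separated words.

Answer: no yes no no

Derivation:
String 1: 'L&gL/g==' → invalid (bad char(s): ['&'])
String 2: 'hvARhyuH' → valid
String 3: 'DdaFG2r' → invalid (len=7 not mult of 4)
String 4: 'mg======' → invalid (6 pad chars (max 2))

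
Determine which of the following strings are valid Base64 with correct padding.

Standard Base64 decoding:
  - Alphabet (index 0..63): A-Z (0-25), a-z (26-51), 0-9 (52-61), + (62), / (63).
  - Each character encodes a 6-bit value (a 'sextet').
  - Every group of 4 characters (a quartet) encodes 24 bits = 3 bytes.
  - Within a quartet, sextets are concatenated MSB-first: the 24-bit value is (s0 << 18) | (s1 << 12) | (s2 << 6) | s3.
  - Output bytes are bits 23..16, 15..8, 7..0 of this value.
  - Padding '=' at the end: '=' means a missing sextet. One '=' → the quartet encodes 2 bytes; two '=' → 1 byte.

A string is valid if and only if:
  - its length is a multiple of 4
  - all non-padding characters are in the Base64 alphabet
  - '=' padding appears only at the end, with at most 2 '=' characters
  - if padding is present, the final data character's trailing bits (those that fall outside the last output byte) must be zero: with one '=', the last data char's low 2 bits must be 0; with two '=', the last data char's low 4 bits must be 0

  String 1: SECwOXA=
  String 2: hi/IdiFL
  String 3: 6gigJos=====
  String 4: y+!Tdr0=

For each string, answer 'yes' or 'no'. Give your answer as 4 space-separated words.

String 1: 'SECwOXA=' → valid
String 2: 'hi/IdiFL' → valid
String 3: '6gigJos=====' → invalid (5 pad chars (max 2))
String 4: 'y+!Tdr0=' → invalid (bad char(s): ['!'])

Answer: yes yes no no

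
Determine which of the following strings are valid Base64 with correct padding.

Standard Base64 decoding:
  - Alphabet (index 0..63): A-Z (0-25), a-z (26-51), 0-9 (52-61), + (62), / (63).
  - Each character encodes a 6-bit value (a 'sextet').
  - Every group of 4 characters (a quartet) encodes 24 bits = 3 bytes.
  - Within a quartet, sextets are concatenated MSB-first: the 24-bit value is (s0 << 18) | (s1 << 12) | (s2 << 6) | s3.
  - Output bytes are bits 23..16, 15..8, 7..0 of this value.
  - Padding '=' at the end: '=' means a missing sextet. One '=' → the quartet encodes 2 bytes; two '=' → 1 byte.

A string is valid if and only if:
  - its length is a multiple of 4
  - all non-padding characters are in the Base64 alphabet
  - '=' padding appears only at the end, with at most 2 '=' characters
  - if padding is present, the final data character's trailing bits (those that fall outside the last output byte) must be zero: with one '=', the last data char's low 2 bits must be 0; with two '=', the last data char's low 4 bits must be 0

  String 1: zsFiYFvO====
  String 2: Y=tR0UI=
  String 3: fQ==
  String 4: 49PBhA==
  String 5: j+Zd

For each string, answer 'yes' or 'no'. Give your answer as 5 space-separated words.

String 1: 'zsFiYFvO====' → invalid (4 pad chars (max 2))
String 2: 'Y=tR0UI=' → invalid (bad char(s): ['=']; '=' in middle)
String 3: 'fQ==' → valid
String 4: '49PBhA==' → valid
String 5: 'j+Zd' → valid

Answer: no no yes yes yes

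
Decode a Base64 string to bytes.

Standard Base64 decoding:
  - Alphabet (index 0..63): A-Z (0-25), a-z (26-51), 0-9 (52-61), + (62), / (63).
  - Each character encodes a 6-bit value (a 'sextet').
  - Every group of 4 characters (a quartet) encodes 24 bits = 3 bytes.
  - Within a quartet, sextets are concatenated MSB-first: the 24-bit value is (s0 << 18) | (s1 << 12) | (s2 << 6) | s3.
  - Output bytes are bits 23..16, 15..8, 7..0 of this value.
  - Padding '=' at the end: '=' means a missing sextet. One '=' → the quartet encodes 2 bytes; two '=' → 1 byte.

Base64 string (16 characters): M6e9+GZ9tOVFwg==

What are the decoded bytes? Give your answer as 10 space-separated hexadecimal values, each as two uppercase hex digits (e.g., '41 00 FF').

Answer: 33 A7 BD F8 66 7D B4 E5 45 C2

Derivation:
After char 0 ('M'=12): chars_in_quartet=1 acc=0xC bytes_emitted=0
After char 1 ('6'=58): chars_in_quartet=2 acc=0x33A bytes_emitted=0
After char 2 ('e'=30): chars_in_quartet=3 acc=0xCE9E bytes_emitted=0
After char 3 ('9'=61): chars_in_quartet=4 acc=0x33A7BD -> emit 33 A7 BD, reset; bytes_emitted=3
After char 4 ('+'=62): chars_in_quartet=1 acc=0x3E bytes_emitted=3
After char 5 ('G'=6): chars_in_quartet=2 acc=0xF86 bytes_emitted=3
After char 6 ('Z'=25): chars_in_quartet=3 acc=0x3E199 bytes_emitted=3
After char 7 ('9'=61): chars_in_quartet=4 acc=0xF8667D -> emit F8 66 7D, reset; bytes_emitted=6
After char 8 ('t'=45): chars_in_quartet=1 acc=0x2D bytes_emitted=6
After char 9 ('O'=14): chars_in_quartet=2 acc=0xB4E bytes_emitted=6
After char 10 ('V'=21): chars_in_quartet=3 acc=0x2D395 bytes_emitted=6
After char 11 ('F'=5): chars_in_quartet=4 acc=0xB4E545 -> emit B4 E5 45, reset; bytes_emitted=9
After char 12 ('w'=48): chars_in_quartet=1 acc=0x30 bytes_emitted=9
After char 13 ('g'=32): chars_in_quartet=2 acc=0xC20 bytes_emitted=9
Padding '==': partial quartet acc=0xC20 -> emit C2; bytes_emitted=10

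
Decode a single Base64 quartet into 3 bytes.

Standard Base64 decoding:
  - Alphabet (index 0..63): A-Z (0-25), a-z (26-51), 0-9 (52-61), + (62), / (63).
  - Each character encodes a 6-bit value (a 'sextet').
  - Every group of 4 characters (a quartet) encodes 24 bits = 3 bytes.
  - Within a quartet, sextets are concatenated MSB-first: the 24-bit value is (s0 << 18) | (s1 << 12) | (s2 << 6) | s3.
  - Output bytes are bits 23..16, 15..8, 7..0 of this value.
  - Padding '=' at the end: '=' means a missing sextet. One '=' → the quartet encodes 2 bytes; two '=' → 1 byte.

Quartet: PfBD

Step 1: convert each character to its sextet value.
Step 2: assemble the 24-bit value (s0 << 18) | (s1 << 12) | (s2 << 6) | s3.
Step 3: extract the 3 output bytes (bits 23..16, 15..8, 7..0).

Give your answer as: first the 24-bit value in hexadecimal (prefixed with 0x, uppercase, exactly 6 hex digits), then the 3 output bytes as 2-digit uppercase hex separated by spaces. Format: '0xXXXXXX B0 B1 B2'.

Sextets: P=15, f=31, B=1, D=3
24-bit: (15<<18) | (31<<12) | (1<<6) | 3
      = 0x3C0000 | 0x01F000 | 0x000040 | 0x000003
      = 0x3DF043
Bytes: (v>>16)&0xFF=3D, (v>>8)&0xFF=F0, v&0xFF=43

Answer: 0x3DF043 3D F0 43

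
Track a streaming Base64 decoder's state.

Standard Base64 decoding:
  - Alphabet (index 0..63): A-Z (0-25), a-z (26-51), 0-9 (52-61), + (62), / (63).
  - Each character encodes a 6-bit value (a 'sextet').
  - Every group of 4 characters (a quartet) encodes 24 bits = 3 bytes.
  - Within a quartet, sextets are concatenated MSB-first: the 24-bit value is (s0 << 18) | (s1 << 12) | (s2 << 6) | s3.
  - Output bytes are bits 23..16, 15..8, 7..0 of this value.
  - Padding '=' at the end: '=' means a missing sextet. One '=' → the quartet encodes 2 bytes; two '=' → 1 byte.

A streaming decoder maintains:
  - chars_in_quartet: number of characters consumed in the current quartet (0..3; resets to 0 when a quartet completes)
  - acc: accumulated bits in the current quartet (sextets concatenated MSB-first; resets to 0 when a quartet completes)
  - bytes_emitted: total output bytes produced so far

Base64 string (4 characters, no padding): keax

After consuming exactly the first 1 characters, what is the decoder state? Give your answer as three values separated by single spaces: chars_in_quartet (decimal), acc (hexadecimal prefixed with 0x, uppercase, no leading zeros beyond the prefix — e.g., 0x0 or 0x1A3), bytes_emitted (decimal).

Answer: 1 0x24 0

Derivation:
After char 0 ('k'=36): chars_in_quartet=1 acc=0x24 bytes_emitted=0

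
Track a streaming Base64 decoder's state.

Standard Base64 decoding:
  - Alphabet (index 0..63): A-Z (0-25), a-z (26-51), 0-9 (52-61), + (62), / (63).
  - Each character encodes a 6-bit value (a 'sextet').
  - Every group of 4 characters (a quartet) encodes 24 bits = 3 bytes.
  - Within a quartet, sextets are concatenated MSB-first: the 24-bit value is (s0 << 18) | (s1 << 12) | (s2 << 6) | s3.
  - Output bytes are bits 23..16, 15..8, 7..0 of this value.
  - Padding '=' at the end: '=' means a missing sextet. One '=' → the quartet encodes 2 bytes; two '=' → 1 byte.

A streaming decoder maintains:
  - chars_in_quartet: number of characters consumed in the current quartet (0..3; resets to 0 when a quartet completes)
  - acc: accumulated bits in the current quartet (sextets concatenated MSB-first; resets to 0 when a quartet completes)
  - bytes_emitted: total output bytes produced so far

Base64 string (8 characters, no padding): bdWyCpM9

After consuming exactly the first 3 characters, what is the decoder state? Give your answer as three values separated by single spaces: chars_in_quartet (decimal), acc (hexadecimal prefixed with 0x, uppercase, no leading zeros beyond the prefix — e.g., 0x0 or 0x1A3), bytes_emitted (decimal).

Answer: 3 0x1B756 0

Derivation:
After char 0 ('b'=27): chars_in_quartet=1 acc=0x1B bytes_emitted=0
After char 1 ('d'=29): chars_in_quartet=2 acc=0x6DD bytes_emitted=0
After char 2 ('W'=22): chars_in_quartet=3 acc=0x1B756 bytes_emitted=0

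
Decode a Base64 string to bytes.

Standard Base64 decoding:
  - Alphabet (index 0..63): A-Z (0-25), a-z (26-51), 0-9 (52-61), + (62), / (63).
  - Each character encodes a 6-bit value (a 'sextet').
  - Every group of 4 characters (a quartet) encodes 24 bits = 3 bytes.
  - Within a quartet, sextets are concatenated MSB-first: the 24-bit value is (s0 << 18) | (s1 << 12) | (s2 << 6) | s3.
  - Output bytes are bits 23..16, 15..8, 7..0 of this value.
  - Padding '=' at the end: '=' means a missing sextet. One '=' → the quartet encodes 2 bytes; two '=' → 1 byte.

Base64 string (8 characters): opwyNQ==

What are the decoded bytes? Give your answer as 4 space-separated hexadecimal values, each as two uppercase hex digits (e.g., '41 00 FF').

After char 0 ('o'=40): chars_in_quartet=1 acc=0x28 bytes_emitted=0
After char 1 ('p'=41): chars_in_quartet=2 acc=0xA29 bytes_emitted=0
After char 2 ('w'=48): chars_in_quartet=3 acc=0x28A70 bytes_emitted=0
After char 3 ('y'=50): chars_in_quartet=4 acc=0xA29C32 -> emit A2 9C 32, reset; bytes_emitted=3
After char 4 ('N'=13): chars_in_quartet=1 acc=0xD bytes_emitted=3
After char 5 ('Q'=16): chars_in_quartet=2 acc=0x350 bytes_emitted=3
Padding '==': partial quartet acc=0x350 -> emit 35; bytes_emitted=4

Answer: A2 9C 32 35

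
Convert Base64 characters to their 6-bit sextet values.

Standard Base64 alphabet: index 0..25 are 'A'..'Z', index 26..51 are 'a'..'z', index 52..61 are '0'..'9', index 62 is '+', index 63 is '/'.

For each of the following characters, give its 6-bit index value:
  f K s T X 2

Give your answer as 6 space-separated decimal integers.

'f': a..z range, 26 + ord('f') − ord('a') = 31
'K': A..Z range, ord('K') − ord('A') = 10
's': a..z range, 26 + ord('s') − ord('a') = 44
'T': A..Z range, ord('T') − ord('A') = 19
'X': A..Z range, ord('X') − ord('A') = 23
'2': 0..9 range, 52 + ord('2') − ord('0') = 54

Answer: 31 10 44 19 23 54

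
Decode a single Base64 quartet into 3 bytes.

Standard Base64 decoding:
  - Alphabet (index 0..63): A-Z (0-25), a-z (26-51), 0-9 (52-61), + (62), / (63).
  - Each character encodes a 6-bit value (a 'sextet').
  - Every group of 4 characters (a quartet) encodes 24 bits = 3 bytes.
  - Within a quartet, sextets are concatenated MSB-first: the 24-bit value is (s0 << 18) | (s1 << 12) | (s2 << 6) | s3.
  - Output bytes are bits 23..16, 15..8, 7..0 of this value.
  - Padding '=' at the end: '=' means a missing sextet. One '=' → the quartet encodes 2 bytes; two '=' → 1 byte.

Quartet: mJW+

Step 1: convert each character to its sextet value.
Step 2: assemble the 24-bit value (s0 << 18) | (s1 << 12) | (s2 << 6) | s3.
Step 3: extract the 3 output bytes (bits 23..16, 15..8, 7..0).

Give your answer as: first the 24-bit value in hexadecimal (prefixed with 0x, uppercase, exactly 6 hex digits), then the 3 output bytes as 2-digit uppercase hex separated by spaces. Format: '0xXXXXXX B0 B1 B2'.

Sextets: m=38, J=9, W=22, +=62
24-bit: (38<<18) | (9<<12) | (22<<6) | 62
      = 0x980000 | 0x009000 | 0x000580 | 0x00003E
      = 0x9895BE
Bytes: (v>>16)&0xFF=98, (v>>8)&0xFF=95, v&0xFF=BE

Answer: 0x9895BE 98 95 BE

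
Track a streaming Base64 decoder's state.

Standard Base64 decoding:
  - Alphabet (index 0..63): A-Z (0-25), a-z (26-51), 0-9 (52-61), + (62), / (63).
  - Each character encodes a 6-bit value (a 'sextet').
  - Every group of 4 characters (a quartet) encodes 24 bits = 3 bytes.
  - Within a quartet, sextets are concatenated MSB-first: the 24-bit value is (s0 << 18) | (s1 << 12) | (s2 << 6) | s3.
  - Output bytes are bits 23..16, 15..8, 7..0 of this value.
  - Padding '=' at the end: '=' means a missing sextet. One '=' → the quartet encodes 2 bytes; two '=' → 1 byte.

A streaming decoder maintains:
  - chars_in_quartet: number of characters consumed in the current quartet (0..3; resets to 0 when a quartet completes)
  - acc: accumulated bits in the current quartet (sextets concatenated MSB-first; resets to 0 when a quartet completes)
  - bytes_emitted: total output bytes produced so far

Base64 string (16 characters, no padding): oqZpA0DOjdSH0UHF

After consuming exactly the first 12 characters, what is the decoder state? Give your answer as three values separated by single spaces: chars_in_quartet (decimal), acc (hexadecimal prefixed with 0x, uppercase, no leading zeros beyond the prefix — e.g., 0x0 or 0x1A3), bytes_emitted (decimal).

After char 0 ('o'=40): chars_in_quartet=1 acc=0x28 bytes_emitted=0
After char 1 ('q'=42): chars_in_quartet=2 acc=0xA2A bytes_emitted=0
After char 2 ('Z'=25): chars_in_quartet=3 acc=0x28A99 bytes_emitted=0
After char 3 ('p'=41): chars_in_quartet=4 acc=0xA2A669 -> emit A2 A6 69, reset; bytes_emitted=3
After char 4 ('A'=0): chars_in_quartet=1 acc=0x0 bytes_emitted=3
After char 5 ('0'=52): chars_in_quartet=2 acc=0x34 bytes_emitted=3
After char 6 ('D'=3): chars_in_quartet=3 acc=0xD03 bytes_emitted=3
After char 7 ('O'=14): chars_in_quartet=4 acc=0x340CE -> emit 03 40 CE, reset; bytes_emitted=6
After char 8 ('j'=35): chars_in_quartet=1 acc=0x23 bytes_emitted=6
After char 9 ('d'=29): chars_in_quartet=2 acc=0x8DD bytes_emitted=6
After char 10 ('S'=18): chars_in_quartet=3 acc=0x23752 bytes_emitted=6
After char 11 ('H'=7): chars_in_quartet=4 acc=0x8DD487 -> emit 8D D4 87, reset; bytes_emitted=9

Answer: 0 0x0 9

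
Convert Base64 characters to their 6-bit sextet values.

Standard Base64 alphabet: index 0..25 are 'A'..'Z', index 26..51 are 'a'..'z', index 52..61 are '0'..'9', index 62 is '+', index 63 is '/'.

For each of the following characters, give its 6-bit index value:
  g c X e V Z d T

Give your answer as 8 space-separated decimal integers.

'g': a..z range, 26 + ord('g') − ord('a') = 32
'c': a..z range, 26 + ord('c') − ord('a') = 28
'X': A..Z range, ord('X') − ord('A') = 23
'e': a..z range, 26 + ord('e') − ord('a') = 30
'V': A..Z range, ord('V') − ord('A') = 21
'Z': A..Z range, ord('Z') − ord('A') = 25
'd': a..z range, 26 + ord('d') − ord('a') = 29
'T': A..Z range, ord('T') − ord('A') = 19

Answer: 32 28 23 30 21 25 29 19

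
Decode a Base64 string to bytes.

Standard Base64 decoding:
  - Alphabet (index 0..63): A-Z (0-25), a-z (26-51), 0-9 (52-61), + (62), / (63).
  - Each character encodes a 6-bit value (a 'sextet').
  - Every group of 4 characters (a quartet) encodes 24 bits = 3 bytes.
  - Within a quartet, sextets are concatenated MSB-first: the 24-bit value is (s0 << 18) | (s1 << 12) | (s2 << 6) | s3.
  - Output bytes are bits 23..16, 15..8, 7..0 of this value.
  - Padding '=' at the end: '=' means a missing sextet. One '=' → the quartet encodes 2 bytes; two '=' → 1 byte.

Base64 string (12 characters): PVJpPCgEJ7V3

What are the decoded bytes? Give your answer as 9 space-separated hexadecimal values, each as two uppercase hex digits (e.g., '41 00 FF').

Answer: 3D 52 69 3C 28 04 27 B5 77

Derivation:
After char 0 ('P'=15): chars_in_quartet=1 acc=0xF bytes_emitted=0
After char 1 ('V'=21): chars_in_quartet=2 acc=0x3D5 bytes_emitted=0
After char 2 ('J'=9): chars_in_quartet=3 acc=0xF549 bytes_emitted=0
After char 3 ('p'=41): chars_in_quartet=4 acc=0x3D5269 -> emit 3D 52 69, reset; bytes_emitted=3
After char 4 ('P'=15): chars_in_quartet=1 acc=0xF bytes_emitted=3
After char 5 ('C'=2): chars_in_quartet=2 acc=0x3C2 bytes_emitted=3
After char 6 ('g'=32): chars_in_quartet=3 acc=0xF0A0 bytes_emitted=3
After char 7 ('E'=4): chars_in_quartet=4 acc=0x3C2804 -> emit 3C 28 04, reset; bytes_emitted=6
After char 8 ('J'=9): chars_in_quartet=1 acc=0x9 bytes_emitted=6
After char 9 ('7'=59): chars_in_quartet=2 acc=0x27B bytes_emitted=6
After char 10 ('V'=21): chars_in_quartet=3 acc=0x9ED5 bytes_emitted=6
After char 11 ('3'=55): chars_in_quartet=4 acc=0x27B577 -> emit 27 B5 77, reset; bytes_emitted=9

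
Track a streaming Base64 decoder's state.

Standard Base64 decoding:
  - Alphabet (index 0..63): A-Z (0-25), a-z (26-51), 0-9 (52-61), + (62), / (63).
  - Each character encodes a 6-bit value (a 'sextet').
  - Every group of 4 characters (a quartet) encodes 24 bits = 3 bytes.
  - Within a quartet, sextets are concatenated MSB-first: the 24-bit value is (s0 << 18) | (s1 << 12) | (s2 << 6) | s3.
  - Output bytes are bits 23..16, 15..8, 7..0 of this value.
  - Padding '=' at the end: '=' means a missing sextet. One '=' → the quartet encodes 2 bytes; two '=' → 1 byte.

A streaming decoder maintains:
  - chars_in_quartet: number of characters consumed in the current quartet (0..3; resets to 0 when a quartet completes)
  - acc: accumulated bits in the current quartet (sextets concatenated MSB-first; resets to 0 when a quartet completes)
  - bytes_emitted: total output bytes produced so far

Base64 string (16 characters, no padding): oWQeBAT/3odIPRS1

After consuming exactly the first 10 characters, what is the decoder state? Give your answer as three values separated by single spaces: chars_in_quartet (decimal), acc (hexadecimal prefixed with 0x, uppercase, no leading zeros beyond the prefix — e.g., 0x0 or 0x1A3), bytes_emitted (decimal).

Answer: 2 0xDE8 6

Derivation:
After char 0 ('o'=40): chars_in_quartet=1 acc=0x28 bytes_emitted=0
After char 1 ('W'=22): chars_in_quartet=2 acc=0xA16 bytes_emitted=0
After char 2 ('Q'=16): chars_in_quartet=3 acc=0x28590 bytes_emitted=0
After char 3 ('e'=30): chars_in_quartet=4 acc=0xA1641E -> emit A1 64 1E, reset; bytes_emitted=3
After char 4 ('B'=1): chars_in_quartet=1 acc=0x1 bytes_emitted=3
After char 5 ('A'=0): chars_in_quartet=2 acc=0x40 bytes_emitted=3
After char 6 ('T'=19): chars_in_quartet=3 acc=0x1013 bytes_emitted=3
After char 7 ('/'=63): chars_in_quartet=4 acc=0x404FF -> emit 04 04 FF, reset; bytes_emitted=6
After char 8 ('3'=55): chars_in_quartet=1 acc=0x37 bytes_emitted=6
After char 9 ('o'=40): chars_in_quartet=2 acc=0xDE8 bytes_emitted=6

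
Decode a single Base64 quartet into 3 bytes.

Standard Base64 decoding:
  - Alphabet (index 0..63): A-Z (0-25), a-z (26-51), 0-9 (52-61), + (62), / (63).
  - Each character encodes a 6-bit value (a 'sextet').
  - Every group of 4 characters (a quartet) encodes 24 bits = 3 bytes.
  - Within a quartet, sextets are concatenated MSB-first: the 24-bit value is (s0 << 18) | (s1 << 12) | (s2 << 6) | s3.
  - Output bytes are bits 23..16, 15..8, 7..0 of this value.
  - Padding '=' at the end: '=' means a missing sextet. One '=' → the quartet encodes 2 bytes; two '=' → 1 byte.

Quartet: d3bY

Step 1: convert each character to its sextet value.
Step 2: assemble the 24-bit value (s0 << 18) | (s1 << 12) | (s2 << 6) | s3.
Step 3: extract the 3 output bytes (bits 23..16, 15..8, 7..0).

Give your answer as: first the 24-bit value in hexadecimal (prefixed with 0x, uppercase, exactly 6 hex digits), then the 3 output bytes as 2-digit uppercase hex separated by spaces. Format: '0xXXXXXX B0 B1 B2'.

Answer: 0x7776D8 77 76 D8

Derivation:
Sextets: d=29, 3=55, b=27, Y=24
24-bit: (29<<18) | (55<<12) | (27<<6) | 24
      = 0x740000 | 0x037000 | 0x0006C0 | 0x000018
      = 0x7776D8
Bytes: (v>>16)&0xFF=77, (v>>8)&0xFF=76, v&0xFF=D8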